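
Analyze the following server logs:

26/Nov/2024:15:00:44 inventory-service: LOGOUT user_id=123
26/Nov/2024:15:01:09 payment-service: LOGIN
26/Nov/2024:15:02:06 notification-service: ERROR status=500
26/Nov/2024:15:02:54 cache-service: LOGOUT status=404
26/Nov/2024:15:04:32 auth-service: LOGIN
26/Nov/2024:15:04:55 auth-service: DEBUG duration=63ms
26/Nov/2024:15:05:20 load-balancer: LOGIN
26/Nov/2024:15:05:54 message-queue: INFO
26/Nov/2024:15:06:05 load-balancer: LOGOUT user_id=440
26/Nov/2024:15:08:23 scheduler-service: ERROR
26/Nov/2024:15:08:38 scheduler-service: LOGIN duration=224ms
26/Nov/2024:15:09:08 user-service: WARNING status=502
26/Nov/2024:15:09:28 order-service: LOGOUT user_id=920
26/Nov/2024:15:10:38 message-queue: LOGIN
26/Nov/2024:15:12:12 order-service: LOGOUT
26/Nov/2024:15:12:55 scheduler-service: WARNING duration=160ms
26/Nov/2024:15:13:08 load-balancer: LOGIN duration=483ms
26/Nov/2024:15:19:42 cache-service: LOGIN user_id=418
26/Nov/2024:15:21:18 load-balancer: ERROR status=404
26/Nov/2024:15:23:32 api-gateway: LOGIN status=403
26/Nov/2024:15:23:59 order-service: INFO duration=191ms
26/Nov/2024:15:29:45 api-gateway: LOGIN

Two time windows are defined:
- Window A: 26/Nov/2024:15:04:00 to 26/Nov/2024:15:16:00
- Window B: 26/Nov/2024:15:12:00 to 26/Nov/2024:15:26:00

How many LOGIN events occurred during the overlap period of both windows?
1

To find overlap events:

1. Window A: 26/Nov/2024:15:04:00 to 26/Nov/2024:15:16:00
2. Window B: 26/Nov/2024:15:12:00 to 26/Nov/2024:15:26:00
3. Overlap period: 26/Nov/2024:15:12:00 to 26/Nov/2024:15:16:00
4. Count LOGIN events in overlap: 1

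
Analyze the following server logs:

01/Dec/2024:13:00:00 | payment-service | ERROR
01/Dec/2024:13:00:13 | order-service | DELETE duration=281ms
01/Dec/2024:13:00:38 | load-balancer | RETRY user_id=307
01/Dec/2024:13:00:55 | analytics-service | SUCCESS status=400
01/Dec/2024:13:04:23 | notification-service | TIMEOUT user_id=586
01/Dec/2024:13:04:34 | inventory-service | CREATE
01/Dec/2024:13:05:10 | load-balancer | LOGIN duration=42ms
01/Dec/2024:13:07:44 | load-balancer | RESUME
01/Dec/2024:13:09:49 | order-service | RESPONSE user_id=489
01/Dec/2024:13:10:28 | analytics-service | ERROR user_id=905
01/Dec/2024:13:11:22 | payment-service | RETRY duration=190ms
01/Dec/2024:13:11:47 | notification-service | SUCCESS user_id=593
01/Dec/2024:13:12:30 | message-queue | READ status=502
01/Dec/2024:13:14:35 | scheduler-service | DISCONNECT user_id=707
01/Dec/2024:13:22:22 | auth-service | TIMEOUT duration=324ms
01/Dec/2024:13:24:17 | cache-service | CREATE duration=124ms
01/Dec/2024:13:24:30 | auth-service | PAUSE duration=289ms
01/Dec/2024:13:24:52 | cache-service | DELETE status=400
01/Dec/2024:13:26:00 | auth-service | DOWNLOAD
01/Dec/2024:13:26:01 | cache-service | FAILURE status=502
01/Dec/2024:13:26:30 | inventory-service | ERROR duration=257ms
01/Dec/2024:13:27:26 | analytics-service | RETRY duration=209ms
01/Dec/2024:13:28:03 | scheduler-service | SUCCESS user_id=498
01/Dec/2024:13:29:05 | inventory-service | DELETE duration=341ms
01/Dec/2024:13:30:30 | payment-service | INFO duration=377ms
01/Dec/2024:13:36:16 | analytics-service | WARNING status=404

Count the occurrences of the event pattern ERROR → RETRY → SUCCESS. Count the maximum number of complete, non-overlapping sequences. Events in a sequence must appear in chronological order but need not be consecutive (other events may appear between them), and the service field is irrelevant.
3

To count sequences:

1. Look for pattern: ERROR → RETRY → SUCCESS
2. Greedily scan the log in chronological order, matching each sequence element in turn (ignoring service)
3. Each time the full pattern completes, increment the count and restart matching from the next event
4. Complete non-overlapping sequences found: 3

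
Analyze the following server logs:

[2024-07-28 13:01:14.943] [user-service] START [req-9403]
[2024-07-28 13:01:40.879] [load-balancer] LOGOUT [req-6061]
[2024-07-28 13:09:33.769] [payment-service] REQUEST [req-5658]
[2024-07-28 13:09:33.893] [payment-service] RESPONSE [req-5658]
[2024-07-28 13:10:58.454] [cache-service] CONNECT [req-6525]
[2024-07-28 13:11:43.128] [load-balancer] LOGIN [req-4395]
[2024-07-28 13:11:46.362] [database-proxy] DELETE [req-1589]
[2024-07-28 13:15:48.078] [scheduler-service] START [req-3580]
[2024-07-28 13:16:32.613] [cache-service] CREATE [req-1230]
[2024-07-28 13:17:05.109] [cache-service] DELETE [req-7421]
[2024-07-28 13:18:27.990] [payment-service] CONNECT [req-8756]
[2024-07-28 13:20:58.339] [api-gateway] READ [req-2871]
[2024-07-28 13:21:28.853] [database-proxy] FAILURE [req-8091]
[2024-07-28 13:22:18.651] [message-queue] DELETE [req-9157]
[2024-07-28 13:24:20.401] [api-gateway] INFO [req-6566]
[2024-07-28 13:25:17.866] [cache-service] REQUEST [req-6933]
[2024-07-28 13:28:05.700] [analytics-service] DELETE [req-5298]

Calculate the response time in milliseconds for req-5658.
124

To calculate latency:

1. Find REQUEST with id req-5658: 2024-07-28 13:09:33.769
2. Find RESPONSE with id req-5658: 2024-07-28 13:09:33.893
3. Latency: 2024-07-28 13:09:33.893 - 2024-07-28 13:09:33.769 = 124ms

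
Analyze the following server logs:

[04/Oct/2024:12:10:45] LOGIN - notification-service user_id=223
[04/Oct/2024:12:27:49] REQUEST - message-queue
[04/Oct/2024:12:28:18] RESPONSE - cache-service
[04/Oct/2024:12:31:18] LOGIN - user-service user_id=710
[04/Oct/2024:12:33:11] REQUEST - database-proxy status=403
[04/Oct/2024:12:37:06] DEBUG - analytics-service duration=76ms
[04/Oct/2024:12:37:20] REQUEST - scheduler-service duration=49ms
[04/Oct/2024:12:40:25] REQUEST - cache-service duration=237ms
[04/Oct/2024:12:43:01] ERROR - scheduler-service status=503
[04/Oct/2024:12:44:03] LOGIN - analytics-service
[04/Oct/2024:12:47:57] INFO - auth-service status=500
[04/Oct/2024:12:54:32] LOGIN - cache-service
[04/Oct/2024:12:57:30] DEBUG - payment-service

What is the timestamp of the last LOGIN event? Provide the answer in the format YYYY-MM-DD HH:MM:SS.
2024-10-04 12:54:32

To find the last event:

1. Filter for all LOGIN events
2. Sort by timestamp
3. Select the last one
4. Timestamp: 2024-10-04 12:54:32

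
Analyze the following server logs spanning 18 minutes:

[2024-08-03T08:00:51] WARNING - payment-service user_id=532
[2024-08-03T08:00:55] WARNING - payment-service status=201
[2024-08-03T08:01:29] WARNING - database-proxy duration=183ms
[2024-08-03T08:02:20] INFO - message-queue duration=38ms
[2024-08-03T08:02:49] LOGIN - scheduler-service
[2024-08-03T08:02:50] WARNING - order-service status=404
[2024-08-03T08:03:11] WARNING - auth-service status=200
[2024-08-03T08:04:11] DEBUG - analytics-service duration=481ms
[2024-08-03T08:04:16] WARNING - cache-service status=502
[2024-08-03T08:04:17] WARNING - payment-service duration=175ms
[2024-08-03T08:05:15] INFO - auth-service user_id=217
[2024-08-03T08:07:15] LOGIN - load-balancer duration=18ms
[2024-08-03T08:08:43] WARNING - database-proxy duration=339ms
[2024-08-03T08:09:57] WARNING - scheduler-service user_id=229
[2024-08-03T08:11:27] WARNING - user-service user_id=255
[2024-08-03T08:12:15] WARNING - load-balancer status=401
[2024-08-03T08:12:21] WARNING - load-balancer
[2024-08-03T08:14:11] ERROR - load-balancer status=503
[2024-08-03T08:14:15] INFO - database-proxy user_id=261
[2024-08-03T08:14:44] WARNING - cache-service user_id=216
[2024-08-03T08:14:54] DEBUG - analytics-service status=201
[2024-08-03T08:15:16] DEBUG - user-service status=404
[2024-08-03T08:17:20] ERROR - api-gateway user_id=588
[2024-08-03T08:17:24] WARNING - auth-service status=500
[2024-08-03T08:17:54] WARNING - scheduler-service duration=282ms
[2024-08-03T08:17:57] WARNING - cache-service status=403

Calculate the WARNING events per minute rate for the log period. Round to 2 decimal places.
0.89

To calculate the rate:

1. Count total WARNING events: 16
2. Total time period: 18 minutes
3. Rate = 16 / 18 = 0.89 events per minute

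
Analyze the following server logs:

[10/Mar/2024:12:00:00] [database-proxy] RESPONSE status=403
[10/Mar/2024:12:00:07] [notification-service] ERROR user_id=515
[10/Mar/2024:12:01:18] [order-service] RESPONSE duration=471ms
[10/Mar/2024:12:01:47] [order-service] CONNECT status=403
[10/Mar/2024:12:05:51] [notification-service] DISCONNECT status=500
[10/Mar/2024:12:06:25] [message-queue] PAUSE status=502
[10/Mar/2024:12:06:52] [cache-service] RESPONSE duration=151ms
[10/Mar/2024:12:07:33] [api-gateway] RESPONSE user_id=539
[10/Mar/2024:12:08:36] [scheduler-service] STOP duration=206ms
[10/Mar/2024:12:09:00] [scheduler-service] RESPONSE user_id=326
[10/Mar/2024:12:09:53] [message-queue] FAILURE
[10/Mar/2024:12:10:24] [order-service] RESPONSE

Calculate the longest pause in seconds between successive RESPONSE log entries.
334

To find the longest gap:

1. Extract all RESPONSE events in chronological order
2. Calculate time differences between consecutive events
3. Find the maximum difference
4. Longest gap: 334 seconds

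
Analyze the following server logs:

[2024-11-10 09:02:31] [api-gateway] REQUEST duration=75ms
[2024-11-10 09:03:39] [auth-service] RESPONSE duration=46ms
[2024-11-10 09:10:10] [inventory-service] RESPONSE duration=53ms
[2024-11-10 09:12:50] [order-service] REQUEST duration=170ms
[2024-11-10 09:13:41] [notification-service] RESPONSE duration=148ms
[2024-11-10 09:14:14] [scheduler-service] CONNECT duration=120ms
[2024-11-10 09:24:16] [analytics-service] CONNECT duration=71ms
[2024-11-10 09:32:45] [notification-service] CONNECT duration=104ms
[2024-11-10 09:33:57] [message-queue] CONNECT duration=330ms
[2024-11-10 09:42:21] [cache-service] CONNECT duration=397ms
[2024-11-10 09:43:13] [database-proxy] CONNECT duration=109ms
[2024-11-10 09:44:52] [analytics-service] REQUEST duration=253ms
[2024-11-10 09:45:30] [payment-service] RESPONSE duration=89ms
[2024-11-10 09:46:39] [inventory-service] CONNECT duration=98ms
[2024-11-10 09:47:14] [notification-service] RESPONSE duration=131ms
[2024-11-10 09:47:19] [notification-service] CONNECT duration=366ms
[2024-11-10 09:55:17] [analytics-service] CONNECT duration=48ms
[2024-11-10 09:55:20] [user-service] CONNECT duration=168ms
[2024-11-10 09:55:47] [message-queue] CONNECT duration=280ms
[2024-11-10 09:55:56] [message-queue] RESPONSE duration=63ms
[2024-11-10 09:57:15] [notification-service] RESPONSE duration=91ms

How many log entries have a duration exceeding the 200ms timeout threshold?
5

To count timeouts:

1. Threshold: 200ms
2. Extract duration from each log entry
3. Count entries where duration > 200
4. Timeout count: 5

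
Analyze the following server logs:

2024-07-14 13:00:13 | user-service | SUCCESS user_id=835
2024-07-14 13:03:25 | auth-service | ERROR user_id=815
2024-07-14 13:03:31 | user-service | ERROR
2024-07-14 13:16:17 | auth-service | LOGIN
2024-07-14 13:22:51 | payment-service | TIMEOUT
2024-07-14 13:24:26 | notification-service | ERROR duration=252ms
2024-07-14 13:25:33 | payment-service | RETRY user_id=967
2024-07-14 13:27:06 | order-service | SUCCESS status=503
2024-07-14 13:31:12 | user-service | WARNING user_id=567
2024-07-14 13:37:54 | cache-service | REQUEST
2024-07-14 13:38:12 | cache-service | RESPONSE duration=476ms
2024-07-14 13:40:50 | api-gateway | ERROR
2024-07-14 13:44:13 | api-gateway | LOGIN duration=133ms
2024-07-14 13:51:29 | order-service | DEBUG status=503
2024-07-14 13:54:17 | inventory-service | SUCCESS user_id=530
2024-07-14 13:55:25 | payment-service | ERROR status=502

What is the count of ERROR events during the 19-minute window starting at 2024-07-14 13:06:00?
1

To count events in the time window:

1. Window boundaries: 2024-07-14 13:06:00 to 2024-07-14 13:25:00
2. Filter for ERROR events within this window
3. Count matching events: 1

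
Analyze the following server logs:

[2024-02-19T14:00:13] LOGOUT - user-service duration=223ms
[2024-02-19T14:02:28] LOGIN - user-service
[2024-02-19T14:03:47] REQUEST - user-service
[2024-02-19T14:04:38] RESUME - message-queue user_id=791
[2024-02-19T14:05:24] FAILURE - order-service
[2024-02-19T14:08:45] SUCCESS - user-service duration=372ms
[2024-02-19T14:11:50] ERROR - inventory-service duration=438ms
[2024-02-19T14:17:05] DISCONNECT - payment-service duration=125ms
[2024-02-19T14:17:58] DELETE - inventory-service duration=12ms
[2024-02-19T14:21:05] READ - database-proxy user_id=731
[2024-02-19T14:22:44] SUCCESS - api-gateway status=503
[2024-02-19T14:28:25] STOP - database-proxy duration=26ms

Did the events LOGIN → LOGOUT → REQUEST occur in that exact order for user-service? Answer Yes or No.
No

To verify sequence order:

1. Find all events in sequence LOGIN → LOGOUT → REQUEST for user-service
2. Extract their timestamps
3. Check if timestamps are in ascending order
4. Result: No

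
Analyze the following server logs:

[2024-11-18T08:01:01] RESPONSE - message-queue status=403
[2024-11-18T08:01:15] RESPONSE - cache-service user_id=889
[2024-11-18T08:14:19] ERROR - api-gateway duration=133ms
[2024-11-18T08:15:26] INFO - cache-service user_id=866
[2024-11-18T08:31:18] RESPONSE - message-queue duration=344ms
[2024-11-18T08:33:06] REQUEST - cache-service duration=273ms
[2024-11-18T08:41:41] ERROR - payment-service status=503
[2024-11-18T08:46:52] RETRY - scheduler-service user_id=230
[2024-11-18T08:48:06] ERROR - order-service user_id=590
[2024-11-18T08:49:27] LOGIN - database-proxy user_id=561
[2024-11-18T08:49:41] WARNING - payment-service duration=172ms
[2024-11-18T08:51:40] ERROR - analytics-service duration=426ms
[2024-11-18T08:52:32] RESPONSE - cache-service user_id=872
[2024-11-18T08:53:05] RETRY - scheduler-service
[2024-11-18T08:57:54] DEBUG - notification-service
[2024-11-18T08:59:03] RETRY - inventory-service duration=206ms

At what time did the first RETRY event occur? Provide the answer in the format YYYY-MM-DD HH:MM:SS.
2024-11-18 08:46:52

To find the first event:

1. Filter for all RETRY events
2. Sort by timestamp
3. Select the first one
4. Timestamp: 2024-11-18 08:46:52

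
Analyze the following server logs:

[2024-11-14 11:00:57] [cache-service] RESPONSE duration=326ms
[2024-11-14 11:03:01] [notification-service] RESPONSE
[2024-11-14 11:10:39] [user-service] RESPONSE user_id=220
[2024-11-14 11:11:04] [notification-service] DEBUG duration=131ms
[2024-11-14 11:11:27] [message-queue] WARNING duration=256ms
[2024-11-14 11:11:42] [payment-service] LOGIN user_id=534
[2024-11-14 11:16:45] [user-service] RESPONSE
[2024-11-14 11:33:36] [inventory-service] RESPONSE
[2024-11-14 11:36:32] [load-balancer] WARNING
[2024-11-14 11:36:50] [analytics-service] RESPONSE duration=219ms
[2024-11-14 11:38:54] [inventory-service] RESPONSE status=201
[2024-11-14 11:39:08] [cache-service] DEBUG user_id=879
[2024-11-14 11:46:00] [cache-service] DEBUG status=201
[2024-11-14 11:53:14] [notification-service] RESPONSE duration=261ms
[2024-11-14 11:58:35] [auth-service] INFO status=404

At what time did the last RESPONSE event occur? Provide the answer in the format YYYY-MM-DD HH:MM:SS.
2024-11-14 11:53:14

To find the last event:

1. Filter for all RESPONSE events
2. Sort by timestamp
3. Select the last one
4. Timestamp: 2024-11-14 11:53:14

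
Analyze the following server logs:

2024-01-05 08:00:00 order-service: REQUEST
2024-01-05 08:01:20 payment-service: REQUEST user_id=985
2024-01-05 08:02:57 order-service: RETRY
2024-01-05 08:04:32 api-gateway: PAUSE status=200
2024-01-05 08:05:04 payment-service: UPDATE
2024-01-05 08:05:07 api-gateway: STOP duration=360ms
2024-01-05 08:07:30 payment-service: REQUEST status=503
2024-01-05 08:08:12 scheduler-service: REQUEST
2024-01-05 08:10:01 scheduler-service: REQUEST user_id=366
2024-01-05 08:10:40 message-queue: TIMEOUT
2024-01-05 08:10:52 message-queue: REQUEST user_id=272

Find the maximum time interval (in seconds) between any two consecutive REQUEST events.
370

To find the longest gap:

1. Extract all REQUEST events in chronological order
2. Calculate time differences between consecutive events
3. Find the maximum difference
4. Longest gap: 370 seconds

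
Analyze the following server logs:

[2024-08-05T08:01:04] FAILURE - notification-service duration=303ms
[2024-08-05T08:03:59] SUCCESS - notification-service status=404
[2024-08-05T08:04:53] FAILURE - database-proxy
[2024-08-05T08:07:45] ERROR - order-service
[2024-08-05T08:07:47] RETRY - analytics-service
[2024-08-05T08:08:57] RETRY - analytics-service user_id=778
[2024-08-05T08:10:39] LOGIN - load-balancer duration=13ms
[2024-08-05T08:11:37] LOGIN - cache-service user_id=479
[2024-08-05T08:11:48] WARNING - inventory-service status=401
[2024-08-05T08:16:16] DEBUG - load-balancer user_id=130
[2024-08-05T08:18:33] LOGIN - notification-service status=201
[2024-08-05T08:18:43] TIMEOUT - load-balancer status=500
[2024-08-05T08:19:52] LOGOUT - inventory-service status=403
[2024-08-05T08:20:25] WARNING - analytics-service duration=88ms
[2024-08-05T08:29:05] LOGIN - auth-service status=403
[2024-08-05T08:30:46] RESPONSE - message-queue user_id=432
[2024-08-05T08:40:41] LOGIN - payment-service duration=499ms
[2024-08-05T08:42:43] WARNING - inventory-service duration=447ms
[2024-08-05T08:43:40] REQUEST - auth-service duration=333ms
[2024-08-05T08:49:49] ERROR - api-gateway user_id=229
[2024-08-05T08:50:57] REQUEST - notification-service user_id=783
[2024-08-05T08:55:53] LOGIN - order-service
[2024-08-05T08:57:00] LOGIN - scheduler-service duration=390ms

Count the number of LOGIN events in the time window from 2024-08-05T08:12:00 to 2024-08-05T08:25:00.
1

To count events in the time window:

1. Window boundaries: 2024-08-05T08:12:00 to 2024-08-05T08:25:00
2. Filter for LOGIN events within this window
3. Count matching events: 1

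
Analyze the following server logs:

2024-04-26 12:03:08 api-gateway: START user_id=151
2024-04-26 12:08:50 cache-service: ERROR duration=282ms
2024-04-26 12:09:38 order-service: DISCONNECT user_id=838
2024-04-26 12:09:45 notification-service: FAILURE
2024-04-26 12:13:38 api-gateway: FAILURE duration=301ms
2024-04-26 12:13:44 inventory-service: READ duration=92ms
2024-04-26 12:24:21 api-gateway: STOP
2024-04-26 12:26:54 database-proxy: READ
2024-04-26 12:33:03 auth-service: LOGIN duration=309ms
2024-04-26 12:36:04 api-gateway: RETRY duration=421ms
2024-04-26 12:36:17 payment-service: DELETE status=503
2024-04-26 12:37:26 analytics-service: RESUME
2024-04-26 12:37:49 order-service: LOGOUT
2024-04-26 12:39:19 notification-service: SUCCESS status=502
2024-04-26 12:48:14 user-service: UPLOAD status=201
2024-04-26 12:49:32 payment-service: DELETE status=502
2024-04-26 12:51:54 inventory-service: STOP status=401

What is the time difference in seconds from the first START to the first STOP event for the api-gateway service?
1273

To find the time between events:

1. Locate the first START event for api-gateway: 2024-04-26 12:03:08
2. Locate the first STOP event for api-gateway: 2024-04-26 12:24:21
3. Calculate the difference: 2024-04-26 12:24:21 - 2024-04-26 12:03:08 = 1273 seconds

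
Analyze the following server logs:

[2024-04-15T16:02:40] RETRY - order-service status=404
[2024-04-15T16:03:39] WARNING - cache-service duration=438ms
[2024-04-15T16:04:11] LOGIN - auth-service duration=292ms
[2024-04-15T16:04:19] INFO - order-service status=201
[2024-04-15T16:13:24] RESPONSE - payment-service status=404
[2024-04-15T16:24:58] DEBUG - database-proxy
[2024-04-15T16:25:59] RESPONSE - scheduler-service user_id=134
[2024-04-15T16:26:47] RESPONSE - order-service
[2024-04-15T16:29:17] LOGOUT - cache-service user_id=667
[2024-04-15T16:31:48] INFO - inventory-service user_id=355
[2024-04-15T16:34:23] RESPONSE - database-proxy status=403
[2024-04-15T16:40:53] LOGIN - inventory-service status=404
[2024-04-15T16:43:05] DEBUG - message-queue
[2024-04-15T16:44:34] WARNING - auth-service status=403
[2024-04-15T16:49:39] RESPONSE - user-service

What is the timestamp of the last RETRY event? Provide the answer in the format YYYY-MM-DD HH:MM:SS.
2024-04-15 16:02:40

To find the last event:

1. Filter for all RETRY events
2. Sort by timestamp
3. Select the last one
4. Timestamp: 2024-04-15 16:02:40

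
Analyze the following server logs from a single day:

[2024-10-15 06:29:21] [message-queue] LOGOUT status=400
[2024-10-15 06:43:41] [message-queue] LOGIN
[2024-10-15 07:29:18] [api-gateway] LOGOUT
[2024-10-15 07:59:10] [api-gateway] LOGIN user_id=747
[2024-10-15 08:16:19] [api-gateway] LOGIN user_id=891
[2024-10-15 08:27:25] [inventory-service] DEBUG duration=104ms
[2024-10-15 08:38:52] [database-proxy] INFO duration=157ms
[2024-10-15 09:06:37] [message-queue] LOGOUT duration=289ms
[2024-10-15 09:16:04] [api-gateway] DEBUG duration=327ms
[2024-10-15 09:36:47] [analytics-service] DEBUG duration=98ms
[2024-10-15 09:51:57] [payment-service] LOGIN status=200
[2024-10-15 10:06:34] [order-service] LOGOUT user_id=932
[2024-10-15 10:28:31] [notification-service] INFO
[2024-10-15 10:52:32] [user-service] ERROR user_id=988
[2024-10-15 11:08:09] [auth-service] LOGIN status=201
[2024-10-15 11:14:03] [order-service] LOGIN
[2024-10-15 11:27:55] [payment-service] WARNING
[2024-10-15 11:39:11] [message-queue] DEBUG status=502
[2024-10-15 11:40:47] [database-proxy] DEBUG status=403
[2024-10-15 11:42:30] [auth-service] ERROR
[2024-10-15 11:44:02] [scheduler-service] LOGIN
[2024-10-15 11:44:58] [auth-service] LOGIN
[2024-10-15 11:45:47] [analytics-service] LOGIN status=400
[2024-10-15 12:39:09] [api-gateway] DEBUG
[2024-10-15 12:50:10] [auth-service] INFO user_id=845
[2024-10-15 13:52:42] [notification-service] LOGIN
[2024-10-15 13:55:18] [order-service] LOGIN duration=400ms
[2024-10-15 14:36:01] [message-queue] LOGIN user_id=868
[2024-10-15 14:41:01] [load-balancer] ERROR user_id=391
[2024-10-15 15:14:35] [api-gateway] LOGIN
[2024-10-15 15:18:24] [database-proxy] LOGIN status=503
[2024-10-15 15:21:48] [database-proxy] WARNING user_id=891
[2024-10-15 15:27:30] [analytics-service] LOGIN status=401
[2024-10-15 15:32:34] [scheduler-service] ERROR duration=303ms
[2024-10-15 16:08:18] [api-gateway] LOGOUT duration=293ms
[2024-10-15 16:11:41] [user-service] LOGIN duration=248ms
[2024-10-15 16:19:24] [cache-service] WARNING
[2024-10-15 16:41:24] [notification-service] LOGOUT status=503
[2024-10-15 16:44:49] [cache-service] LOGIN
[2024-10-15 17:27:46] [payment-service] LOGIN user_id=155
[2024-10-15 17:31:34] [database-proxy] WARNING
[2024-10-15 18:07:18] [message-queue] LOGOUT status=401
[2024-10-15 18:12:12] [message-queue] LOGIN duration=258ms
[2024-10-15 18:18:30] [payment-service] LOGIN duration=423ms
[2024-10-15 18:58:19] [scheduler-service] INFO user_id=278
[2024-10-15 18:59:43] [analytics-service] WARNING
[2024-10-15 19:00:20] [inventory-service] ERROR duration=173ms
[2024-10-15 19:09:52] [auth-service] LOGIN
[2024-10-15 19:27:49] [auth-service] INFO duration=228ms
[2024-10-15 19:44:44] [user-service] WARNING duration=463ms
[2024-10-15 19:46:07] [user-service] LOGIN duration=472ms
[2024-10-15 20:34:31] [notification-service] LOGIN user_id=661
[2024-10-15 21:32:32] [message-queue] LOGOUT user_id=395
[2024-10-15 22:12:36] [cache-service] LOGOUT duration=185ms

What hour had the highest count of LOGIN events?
11

To find the peak hour:

1. Group all LOGIN events by hour
2. Count events in each hour
3. Find hour with maximum count
4. Peak hour: 11 (with 5 events)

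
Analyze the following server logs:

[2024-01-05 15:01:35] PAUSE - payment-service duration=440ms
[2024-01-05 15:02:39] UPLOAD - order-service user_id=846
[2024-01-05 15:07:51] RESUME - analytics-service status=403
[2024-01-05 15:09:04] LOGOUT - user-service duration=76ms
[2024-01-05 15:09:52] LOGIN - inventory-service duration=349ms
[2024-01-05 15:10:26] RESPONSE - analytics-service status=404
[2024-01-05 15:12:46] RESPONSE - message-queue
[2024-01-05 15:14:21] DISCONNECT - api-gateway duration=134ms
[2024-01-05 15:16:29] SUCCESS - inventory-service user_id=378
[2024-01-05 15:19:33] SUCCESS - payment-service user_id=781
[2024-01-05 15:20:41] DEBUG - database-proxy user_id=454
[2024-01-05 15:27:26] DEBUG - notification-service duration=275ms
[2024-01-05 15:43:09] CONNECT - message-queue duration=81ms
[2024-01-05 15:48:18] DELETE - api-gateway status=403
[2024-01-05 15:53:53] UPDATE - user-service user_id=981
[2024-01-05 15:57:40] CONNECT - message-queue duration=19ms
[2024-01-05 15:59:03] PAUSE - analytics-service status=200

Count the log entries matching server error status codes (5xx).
0

To find matching entries:

1. Pattern to match: server error status codes (5xx)
2. Scan each log entry for the pattern
3. Count matches: 0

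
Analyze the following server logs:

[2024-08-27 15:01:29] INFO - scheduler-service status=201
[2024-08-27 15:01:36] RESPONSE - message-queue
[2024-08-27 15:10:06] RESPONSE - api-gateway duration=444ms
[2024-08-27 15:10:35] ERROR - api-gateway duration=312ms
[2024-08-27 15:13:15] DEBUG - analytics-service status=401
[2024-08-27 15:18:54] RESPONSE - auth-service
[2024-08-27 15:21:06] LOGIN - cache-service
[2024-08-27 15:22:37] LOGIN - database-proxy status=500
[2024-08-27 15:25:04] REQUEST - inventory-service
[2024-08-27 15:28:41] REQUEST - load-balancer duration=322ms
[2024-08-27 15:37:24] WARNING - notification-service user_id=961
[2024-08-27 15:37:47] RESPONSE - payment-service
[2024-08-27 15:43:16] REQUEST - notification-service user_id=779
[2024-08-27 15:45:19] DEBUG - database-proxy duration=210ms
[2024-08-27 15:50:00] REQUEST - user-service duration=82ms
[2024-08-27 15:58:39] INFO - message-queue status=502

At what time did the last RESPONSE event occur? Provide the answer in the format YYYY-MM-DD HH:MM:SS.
2024-08-27 15:37:47

To find the last event:

1. Filter for all RESPONSE events
2. Sort by timestamp
3. Select the last one
4. Timestamp: 2024-08-27 15:37:47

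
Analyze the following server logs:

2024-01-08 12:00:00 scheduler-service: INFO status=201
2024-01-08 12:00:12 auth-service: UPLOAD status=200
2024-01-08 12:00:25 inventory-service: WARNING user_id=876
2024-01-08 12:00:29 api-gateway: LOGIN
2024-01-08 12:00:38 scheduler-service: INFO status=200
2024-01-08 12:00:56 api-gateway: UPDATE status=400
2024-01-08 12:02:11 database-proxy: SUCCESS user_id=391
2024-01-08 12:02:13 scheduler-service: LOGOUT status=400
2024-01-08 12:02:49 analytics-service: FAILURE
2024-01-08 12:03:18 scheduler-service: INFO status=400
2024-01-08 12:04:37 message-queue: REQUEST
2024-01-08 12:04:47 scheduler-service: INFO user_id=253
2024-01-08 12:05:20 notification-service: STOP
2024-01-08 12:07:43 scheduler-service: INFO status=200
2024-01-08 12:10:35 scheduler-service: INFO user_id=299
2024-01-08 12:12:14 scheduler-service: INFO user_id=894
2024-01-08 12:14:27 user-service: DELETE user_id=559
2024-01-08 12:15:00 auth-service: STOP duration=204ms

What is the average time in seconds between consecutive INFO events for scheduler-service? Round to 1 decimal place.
122.3

To calculate average interval:

1. Find all INFO events for scheduler-service in order
2. Calculate time gaps between consecutive events
3. Compute mean of gaps: 734 / 6 = 122.3 seconds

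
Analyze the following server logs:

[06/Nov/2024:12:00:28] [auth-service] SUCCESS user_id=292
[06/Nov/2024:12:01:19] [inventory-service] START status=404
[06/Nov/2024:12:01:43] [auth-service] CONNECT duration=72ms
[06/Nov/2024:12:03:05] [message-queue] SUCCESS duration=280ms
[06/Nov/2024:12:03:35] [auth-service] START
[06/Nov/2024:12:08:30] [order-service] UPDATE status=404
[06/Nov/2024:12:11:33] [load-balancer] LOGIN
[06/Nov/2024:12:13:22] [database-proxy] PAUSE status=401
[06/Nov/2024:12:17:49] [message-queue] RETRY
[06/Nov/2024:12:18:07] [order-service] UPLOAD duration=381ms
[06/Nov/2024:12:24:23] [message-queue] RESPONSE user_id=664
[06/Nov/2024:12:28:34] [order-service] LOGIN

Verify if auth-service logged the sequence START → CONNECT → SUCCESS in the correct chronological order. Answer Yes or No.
No

To verify sequence order:

1. Find all events in sequence START → CONNECT → SUCCESS for auth-service
2. Extract their timestamps
3. Check if timestamps are in ascending order
4. Result: No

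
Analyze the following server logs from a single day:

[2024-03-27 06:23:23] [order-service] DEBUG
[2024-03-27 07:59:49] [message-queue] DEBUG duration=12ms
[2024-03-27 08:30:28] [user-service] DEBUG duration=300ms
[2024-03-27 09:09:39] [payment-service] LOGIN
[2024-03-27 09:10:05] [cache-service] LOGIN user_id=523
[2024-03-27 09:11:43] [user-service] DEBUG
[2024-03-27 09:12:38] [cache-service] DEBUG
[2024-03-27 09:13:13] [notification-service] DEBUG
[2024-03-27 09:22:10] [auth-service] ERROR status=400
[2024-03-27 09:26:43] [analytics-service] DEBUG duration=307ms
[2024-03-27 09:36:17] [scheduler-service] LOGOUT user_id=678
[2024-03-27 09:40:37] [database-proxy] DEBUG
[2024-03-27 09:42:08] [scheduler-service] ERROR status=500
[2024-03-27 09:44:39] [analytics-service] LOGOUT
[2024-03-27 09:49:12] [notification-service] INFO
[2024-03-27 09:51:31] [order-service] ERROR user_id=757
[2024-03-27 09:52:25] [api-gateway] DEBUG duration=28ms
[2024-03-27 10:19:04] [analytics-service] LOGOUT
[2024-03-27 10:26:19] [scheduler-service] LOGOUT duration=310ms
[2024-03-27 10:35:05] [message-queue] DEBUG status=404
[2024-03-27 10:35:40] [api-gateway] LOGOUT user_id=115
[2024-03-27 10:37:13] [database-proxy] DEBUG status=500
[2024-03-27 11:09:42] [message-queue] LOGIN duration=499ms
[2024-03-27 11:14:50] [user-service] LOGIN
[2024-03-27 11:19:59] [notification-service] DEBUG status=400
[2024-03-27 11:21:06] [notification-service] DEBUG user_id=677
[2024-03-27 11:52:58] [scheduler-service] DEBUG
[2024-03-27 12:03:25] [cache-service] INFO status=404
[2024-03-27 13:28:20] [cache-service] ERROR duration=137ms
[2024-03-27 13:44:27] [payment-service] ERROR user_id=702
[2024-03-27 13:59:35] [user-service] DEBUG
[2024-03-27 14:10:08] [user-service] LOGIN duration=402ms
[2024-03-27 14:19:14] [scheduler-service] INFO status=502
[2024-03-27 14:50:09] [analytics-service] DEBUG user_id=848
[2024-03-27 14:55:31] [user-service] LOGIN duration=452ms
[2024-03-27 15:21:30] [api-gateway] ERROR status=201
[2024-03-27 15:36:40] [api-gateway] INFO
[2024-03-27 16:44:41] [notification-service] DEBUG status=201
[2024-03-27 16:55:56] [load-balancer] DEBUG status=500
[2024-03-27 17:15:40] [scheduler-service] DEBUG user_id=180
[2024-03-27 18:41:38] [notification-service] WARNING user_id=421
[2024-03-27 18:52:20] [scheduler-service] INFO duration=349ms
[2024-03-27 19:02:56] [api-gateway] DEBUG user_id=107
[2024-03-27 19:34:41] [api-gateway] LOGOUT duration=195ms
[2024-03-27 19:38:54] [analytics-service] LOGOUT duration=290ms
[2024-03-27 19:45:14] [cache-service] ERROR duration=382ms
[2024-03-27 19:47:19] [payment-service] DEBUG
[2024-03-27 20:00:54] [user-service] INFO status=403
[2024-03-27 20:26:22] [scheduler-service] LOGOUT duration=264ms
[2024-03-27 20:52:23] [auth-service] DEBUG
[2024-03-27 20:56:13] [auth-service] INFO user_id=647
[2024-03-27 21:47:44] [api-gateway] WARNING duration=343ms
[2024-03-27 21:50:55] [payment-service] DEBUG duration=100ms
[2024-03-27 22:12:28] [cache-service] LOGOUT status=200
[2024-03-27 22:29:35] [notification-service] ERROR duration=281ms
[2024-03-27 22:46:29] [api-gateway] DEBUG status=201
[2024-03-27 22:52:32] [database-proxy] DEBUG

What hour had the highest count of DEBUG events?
9

To find the peak hour:

1. Group all DEBUG events by hour
2. Count events in each hour
3. Find hour with maximum count
4. Peak hour: 9 (with 6 events)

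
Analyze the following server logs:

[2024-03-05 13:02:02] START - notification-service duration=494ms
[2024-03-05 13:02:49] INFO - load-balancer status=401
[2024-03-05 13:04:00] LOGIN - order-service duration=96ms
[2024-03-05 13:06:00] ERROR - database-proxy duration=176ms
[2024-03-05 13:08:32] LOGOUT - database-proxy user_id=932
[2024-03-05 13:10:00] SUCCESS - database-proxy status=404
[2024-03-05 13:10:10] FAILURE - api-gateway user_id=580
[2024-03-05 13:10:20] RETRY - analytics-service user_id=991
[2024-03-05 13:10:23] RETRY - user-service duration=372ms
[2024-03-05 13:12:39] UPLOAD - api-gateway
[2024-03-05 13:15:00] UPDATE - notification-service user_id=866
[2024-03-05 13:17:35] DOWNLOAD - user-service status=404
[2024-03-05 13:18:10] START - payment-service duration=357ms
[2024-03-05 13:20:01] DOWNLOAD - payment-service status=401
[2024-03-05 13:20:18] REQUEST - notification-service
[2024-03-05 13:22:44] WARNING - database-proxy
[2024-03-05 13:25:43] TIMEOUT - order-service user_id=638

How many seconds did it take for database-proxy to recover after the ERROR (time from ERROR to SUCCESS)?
240

To calculate recovery time:

1. Find ERROR event for database-proxy: 2024-03-05 13:06:00
2. Find next SUCCESS event for database-proxy: 2024-03-05 13:10:00
3. Recovery time: 2024-03-05 13:10:00 - 2024-03-05 13:06:00 = 240 seconds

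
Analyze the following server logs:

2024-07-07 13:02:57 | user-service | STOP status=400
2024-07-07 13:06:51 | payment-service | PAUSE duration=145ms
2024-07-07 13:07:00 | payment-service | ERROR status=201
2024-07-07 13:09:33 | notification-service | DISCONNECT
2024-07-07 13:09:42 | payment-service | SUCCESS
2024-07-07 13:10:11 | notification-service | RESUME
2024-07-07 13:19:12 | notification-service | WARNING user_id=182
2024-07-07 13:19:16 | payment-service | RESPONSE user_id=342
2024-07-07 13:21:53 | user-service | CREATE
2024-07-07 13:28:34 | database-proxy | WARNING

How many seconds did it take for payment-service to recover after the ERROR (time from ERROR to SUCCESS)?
162

To calculate recovery time:

1. Find ERROR event for payment-service: 2024-07-07 13:07:00
2. Find next SUCCESS event for payment-service: 2024-07-07 13:09:42
3. Recovery time: 2024-07-07 13:09:42 - 2024-07-07 13:07:00 = 162 seconds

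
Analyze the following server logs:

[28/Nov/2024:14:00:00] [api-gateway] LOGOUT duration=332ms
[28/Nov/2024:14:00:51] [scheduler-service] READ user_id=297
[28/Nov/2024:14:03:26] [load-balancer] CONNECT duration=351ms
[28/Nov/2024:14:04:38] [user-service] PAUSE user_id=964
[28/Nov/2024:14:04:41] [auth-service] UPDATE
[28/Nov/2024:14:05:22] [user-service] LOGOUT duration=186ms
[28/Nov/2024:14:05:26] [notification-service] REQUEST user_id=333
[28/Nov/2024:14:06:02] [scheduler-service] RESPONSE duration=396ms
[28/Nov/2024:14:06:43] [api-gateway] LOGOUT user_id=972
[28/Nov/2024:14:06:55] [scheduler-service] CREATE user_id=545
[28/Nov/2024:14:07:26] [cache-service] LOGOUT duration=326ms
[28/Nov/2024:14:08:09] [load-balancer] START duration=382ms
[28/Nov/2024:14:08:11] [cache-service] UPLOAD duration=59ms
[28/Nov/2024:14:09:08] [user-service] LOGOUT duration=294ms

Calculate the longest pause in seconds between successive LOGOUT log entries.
322

To find the longest gap:

1. Extract all LOGOUT events in chronological order
2. Calculate time differences between consecutive events
3. Find the maximum difference
4. Longest gap: 322 seconds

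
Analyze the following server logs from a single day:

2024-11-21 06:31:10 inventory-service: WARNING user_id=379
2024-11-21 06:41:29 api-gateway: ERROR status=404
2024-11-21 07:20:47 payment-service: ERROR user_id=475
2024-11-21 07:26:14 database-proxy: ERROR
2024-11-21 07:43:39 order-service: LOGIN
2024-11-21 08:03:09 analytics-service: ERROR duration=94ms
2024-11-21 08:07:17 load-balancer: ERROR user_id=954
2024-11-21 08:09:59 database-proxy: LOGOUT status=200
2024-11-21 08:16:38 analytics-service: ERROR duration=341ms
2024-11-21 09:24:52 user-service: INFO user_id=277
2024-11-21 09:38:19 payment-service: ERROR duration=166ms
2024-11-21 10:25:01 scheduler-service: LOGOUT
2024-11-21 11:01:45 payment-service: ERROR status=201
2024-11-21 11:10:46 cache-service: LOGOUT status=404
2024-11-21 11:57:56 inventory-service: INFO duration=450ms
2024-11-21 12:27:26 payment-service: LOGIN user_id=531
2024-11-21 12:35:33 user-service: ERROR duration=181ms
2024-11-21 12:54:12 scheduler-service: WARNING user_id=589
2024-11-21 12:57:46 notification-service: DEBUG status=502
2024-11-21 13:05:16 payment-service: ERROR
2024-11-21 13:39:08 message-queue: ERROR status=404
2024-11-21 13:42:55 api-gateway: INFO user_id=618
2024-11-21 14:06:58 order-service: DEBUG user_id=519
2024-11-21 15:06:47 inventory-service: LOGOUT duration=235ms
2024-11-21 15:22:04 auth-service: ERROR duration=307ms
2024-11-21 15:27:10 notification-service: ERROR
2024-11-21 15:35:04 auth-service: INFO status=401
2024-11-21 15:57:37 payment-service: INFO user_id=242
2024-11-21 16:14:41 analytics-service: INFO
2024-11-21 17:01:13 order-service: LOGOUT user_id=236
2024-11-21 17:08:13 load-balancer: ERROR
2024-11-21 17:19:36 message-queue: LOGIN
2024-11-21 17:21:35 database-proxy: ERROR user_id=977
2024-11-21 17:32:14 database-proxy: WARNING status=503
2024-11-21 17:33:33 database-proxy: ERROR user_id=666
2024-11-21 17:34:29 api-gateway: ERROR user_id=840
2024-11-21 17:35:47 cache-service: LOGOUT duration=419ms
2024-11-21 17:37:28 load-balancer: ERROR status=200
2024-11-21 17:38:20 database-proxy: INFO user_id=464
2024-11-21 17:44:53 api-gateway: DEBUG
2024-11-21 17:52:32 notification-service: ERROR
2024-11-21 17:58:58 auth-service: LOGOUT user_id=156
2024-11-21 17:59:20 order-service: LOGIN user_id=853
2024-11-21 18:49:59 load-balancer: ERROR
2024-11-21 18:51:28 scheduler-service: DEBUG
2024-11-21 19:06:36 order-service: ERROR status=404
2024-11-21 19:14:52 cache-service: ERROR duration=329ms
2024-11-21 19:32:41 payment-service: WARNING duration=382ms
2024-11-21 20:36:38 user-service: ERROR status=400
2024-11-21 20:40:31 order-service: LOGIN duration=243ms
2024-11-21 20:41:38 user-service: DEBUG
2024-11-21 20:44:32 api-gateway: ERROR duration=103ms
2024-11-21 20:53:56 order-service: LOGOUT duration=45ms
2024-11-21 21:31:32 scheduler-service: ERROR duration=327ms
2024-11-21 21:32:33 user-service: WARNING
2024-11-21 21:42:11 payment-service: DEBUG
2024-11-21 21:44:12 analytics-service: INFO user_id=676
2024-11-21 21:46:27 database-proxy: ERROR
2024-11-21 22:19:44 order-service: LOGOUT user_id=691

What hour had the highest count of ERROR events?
17

To find the peak hour:

1. Group all ERROR events by hour
2. Count events in each hour
3. Find hour with maximum count
4. Peak hour: 17 (with 6 events)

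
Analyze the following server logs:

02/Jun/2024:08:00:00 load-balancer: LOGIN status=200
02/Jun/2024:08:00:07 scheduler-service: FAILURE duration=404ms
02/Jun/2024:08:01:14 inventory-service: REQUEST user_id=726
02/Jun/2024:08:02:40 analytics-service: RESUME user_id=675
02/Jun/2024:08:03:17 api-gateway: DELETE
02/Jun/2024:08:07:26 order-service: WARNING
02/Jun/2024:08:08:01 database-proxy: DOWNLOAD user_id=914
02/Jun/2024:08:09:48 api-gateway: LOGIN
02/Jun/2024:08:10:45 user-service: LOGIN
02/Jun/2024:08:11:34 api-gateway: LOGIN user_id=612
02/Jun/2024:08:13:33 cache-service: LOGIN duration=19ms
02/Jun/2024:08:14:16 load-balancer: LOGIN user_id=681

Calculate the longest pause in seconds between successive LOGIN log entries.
588

To find the longest gap:

1. Extract all LOGIN events in chronological order
2. Calculate time differences between consecutive events
3. Find the maximum difference
4. Longest gap: 588 seconds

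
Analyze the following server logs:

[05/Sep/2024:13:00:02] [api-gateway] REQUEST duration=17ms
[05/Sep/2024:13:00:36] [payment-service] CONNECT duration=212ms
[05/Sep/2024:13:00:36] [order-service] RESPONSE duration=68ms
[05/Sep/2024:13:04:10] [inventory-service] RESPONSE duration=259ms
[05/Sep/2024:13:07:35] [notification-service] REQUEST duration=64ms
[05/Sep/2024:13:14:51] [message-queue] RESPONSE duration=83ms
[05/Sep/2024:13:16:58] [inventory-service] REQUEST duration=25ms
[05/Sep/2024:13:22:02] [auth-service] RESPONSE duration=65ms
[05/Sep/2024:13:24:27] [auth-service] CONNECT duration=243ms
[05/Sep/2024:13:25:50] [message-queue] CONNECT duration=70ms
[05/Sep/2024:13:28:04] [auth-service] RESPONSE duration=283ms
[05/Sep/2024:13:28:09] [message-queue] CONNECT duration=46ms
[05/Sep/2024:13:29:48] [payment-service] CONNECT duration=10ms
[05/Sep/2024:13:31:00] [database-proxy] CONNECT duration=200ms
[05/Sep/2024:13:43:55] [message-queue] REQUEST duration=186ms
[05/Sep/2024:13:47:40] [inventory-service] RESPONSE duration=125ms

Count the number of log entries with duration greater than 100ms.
7

To count timeouts:

1. Threshold: 100ms
2. Extract duration from each log entry
3. Count entries where duration > 100
4. Timeout count: 7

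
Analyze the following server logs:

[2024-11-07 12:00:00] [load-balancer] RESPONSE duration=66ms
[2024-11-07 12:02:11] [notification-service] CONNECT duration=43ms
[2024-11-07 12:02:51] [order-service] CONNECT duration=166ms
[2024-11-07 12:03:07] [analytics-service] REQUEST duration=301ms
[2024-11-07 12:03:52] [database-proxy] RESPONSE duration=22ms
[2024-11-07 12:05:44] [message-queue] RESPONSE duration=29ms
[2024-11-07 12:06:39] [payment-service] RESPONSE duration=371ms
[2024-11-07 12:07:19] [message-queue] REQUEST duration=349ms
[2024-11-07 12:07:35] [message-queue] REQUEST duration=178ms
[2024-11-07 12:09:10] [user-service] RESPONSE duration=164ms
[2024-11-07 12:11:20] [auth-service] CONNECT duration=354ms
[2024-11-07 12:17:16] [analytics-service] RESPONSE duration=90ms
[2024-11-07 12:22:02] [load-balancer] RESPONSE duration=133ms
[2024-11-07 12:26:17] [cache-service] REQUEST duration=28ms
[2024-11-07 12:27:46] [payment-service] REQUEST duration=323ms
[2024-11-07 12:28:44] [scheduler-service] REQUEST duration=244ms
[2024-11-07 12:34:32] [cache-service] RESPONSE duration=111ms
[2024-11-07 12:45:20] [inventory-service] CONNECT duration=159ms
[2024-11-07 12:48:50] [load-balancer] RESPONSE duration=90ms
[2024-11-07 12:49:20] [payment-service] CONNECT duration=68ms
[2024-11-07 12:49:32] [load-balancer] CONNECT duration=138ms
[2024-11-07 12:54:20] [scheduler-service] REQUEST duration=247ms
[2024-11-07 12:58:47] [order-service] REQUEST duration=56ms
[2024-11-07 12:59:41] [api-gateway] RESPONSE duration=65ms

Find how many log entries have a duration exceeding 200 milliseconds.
7

To count timeouts:

1. Threshold: 200ms
2. Extract duration from each log entry
3. Count entries where duration > 200
4. Timeout count: 7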